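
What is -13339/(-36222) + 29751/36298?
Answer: 390454936/328696539 ≈ 1.1879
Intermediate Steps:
-13339/(-36222) + 29751/36298 = -13339*(-1/36222) + 29751*(1/36298) = 13339/36222 + 29751/36298 = 390454936/328696539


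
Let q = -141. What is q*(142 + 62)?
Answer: -28764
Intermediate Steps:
q*(142 + 62) = -141*(142 + 62) = -141*204 = -28764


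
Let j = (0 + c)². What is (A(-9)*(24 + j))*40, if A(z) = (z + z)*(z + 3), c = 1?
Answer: 108000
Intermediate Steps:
A(z) = 2*z*(3 + z) (A(z) = (2*z)*(3 + z) = 2*z*(3 + z))
j = 1 (j = (0 + 1)² = 1² = 1)
(A(-9)*(24 + j))*40 = ((2*(-9)*(3 - 9))*(24 + 1))*40 = ((2*(-9)*(-6))*25)*40 = (108*25)*40 = 2700*40 = 108000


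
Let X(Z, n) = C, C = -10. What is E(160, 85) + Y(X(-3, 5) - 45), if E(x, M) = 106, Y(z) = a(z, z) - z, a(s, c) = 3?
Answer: 164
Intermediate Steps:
X(Z, n) = -10
Y(z) = 3 - z
E(160, 85) + Y(X(-3, 5) - 45) = 106 + (3 - (-10 - 45)) = 106 + (3 - 1*(-55)) = 106 + (3 + 55) = 106 + 58 = 164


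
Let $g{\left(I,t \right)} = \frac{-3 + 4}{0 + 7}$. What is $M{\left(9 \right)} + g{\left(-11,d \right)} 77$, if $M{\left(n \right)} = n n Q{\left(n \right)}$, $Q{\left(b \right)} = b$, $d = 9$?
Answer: $740$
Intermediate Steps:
$g{\left(I,t \right)} = \frac{1}{7}$ ($g{\left(I,t \right)} = 1 \cdot \frac{1}{7} = \frac{1}{7}$)
$M{\left(n \right)} = n^{3}$ ($M{\left(n \right)} = n n n = n^{2} n = n^{3}$)
$M{\left(9 \right)} + g{\left(-11,d \right)} 77 = 9^{3} + \frac{1}{7} \cdot 77 = 729 + 11 = 740$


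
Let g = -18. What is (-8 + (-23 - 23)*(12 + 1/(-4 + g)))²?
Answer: 37662769/121 ≈ 3.1126e+5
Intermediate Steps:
(-8 + (-23 - 23)*(12 + 1/(-4 + g)))² = (-8 + (-23 - 23)*(12 + 1/(-4 - 18)))² = (-8 - 46*(12 + 1/(-22)))² = (-8 - 46*(12 - 1/22))² = (-8 - 46*263/22)² = (-8 - 6049/11)² = (-6137/11)² = 37662769/121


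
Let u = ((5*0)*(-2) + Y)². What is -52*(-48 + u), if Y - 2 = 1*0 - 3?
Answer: 2444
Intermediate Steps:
Y = -1 (Y = 2 + (1*0 - 3) = 2 + (0 - 3) = 2 - 3 = -1)
u = 1 (u = ((5*0)*(-2) - 1)² = (0*(-2) - 1)² = (0 - 1)² = (-1)² = 1)
-52*(-48 + u) = -52*(-48 + 1) = -52*(-47) = 2444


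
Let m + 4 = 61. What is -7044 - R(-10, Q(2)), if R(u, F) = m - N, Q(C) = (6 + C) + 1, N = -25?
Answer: -7126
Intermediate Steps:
Q(C) = 7 + C
m = 57 (m = -4 + 61 = 57)
R(u, F) = 82 (R(u, F) = 57 - 1*(-25) = 57 + 25 = 82)
-7044 - R(-10, Q(2)) = -7044 - 1*82 = -7044 - 82 = -7126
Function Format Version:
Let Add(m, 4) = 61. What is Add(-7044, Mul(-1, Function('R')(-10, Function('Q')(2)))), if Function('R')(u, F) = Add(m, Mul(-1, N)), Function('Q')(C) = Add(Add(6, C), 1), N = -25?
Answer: -7126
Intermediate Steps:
Function('Q')(C) = Add(7, C)
m = 57 (m = Add(-4, 61) = 57)
Function('R')(u, F) = 82 (Function('R')(u, F) = Add(57, Mul(-1, -25)) = Add(57, 25) = 82)
Add(-7044, Mul(-1, Function('R')(-10, Function('Q')(2)))) = Add(-7044, Mul(-1, 82)) = Add(-7044, -82) = -7126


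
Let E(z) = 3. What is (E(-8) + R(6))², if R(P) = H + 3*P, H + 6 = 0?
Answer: 225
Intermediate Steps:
H = -6 (H = -6 + 0 = -6)
R(P) = -6 + 3*P
(E(-8) + R(6))² = (3 + (-6 + 3*6))² = (3 + (-6 + 18))² = (3 + 12)² = 15² = 225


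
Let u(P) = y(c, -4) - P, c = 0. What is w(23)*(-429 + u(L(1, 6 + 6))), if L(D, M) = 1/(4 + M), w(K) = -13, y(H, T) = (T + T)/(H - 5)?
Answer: 444561/80 ≈ 5557.0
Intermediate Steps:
y(H, T) = 2*T/(-5 + H) (y(H, T) = (2*T)/(-5 + H) = 2*T/(-5 + H))
u(P) = 8/5 - P (u(P) = 2*(-4)/(-5 + 0) - P = 2*(-4)/(-5) - P = 2*(-4)*(-1/5) - P = 8/5 - P)
w(23)*(-429 + u(L(1, 6 + 6))) = -13*(-429 + (8/5 - 1/(4 + (6 + 6)))) = -13*(-429 + (8/5 - 1/(4 + 12))) = -13*(-429 + (8/5 - 1/16)) = -13*(-429 + 123/80) = -13*(-34197/80) = 444561/80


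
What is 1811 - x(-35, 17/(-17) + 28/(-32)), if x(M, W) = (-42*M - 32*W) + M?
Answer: 316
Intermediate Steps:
x(M, W) = -41*M - 32*W
1811 - x(-35, 17/(-17) + 28/(-32)) = 1811 - (-41*(-35) - 32*(17/(-17) + 28/(-32))) = 1811 - (1435 - 32*(17*(-1/17) + 28*(-1/32))) = 1811 - (1435 - 32*(-1 - 7/8)) = 1811 - (1435 - 32*(-15/8)) = 1811 - (1435 + 60) = 1811 - 1*1495 = 1811 - 1495 = 316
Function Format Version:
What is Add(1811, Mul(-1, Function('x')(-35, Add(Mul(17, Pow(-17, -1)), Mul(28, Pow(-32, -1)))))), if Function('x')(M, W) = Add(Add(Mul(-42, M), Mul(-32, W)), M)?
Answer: 316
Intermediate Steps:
Function('x')(M, W) = Add(Mul(-41, M), Mul(-32, W))
Add(1811, Mul(-1, Function('x')(-35, Add(Mul(17, Pow(-17, -1)), Mul(28, Pow(-32, -1)))))) = Add(1811, Mul(-1, Add(Mul(-41, -35), Mul(-32, Add(Mul(17, Pow(-17, -1)), Mul(28, Pow(-32, -1))))))) = Add(1811, Mul(-1, Add(1435, Mul(-32, Add(Mul(17, Rational(-1, 17)), Mul(28, Rational(-1, 32))))))) = Add(1811, Mul(-1, Add(1435, Mul(-32, Add(-1, Rational(-7, 8)))))) = Add(1811, Mul(-1, Add(1435, Mul(-32, Rational(-15, 8))))) = Add(1811, Mul(-1, Add(1435, 60))) = Add(1811, Mul(-1, 1495)) = Add(1811, -1495) = 316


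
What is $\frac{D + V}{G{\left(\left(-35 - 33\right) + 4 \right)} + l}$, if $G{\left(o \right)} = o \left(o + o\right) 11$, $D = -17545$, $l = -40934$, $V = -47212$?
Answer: $- \frac{64757}{49178} \approx -1.3168$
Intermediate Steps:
$G{\left(o \right)} = 22 o^{2}$ ($G{\left(o \right)} = o 2 o 11 = 2 o^{2} \cdot 11 = 22 o^{2}$)
$\frac{D + V}{G{\left(\left(-35 - 33\right) + 4 \right)} + l} = \frac{-17545 - 47212}{22 \left(\left(-35 - 33\right) + 4\right)^{2} - 40934} = - \frac{64757}{22 \left(-68 + 4\right)^{2} - 40934} = - \frac{64757}{22 \left(-64\right)^{2} - 40934} = - \frac{64757}{22 \cdot 4096 - 40934} = - \frac{64757}{90112 - 40934} = - \frac{64757}{49178}$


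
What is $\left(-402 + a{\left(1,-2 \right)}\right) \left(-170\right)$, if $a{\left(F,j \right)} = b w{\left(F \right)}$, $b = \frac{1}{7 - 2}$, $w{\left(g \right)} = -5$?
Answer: $68510$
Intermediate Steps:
$b = \frac{1}{5} \approx 0.2$
$a{\left(F,j \right)} = -1$ ($a{\left(F,j \right)} = \frac{1}{5} \left(-5\right) = -1$)
$\left(-402 + a{\left(1,-2 \right)}\right) \left(-170\right) = \left(-402 - 1\right) \left(-170\right) = \left(-403\right) \left(-170\right) = 68510$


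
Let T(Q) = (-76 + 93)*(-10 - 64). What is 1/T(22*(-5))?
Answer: -1/1258 ≈ -0.00079491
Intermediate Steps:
T(Q) = -1258 (T(Q) = 17*(-74) = -1258)
1/T(22*(-5)) = 1/(-1258) = -1/1258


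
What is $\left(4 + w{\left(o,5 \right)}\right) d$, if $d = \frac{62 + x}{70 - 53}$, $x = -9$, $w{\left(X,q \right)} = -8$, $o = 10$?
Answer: $- \frac{212}{17} \approx -12.471$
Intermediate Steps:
$d = \frac{53}{17}$ ($d = \frac{62 - 9}{70 - 53} = \frac{53}{17} \approx 3.1176$)
$\left(4 + w{\left(o,5 \right)}\right) d = \left(4 - 8\right) \frac{53}{17} = \left(-4\right) \frac{53}{17} = - \frac{212}{17}$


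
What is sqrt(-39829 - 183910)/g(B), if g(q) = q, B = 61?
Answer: I*sqrt(223739)/61 ≈ 7.7543*I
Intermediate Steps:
sqrt(-39829 - 183910)/g(B) = sqrt(-39829 - 183910)/61 = sqrt(-223739)*(1/61) = (I*sqrt(223739))*(1/61) = I*sqrt(223739)/61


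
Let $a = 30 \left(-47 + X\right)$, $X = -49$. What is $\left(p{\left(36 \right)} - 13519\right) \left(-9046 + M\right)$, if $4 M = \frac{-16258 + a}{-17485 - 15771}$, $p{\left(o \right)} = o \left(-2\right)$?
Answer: $\frac{8177133646953}{66512} \approx 1.2294 \cdot 10^{8}$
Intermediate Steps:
$p{\left(o \right)} = - 2 o$
$a = -2880$ ($a = 30 \left(-47 - 49\right) = 30 \left(-96\right) = -2880$)
$M = \frac{9569}{66512}$ ($M = \frac{\left(-16258 - 2880\right) \frac{1}{-17485 - 15771}}{4} = \frac{\left(-19138\right) \frac{1}{-33256}}{4} = \frac{\left(-19138\right) \left(- \frac{1}{33256}\right)}{4} = \frac{1}{4} \cdot \frac{9569}{16628} = \frac{9569}{66512} \approx 0.14387$)
$\left(p{\left(36 \right)} - 13519\right) \left(-9046 + M\right) = \left(\left(-2\right) 36 - 13519\right) \left(-9046 + \frac{9569}{66512}\right) = \left(-72 - 13519\right) \left(- \frac{601657983}{66512}\right) = \left(-13591\right) \left(- \frac{601657983}{66512}\right) = \frac{8177133646953}{66512}$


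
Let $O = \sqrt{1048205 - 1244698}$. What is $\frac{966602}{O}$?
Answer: $- \frac{966602 i \sqrt{196493}}{196493} \approx - 2180.6 i$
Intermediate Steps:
$O = i \sqrt{196493}$ ($O = \sqrt{-196493} = i \sqrt{196493} \approx 443.28 i$)
$\frac{966602}{O} = \frac{966602}{i \sqrt{196493}} = 966602 \left(- \frac{i \sqrt{196493}}{196493}\right) = - \frac{966602 i \sqrt{196493}}{196493}$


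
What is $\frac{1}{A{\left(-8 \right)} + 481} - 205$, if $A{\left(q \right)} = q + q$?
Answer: $- \frac{95324}{465} \approx -205.0$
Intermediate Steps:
$A{\left(q \right)} = 2 q$
$\frac{1}{A{\left(-8 \right)} + 481} - 205 = \frac{1}{2 \left(-8\right) + 481} - 205 = \frac{1}{-16 + 481} - 205 = \frac{1}{465} - 205 = - \frac{95324}{465}$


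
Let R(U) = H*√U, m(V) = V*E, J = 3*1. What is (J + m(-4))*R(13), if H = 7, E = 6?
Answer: -147*√13 ≈ -530.02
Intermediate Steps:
J = 3
m(V) = 6*V (m(V) = V*6 = 6*V)
R(U) = 7*√U
(J + m(-4))*R(13) = (3 + 6*(-4))*(7*√13) = (3 - 24)*(7*√13) = -147*√13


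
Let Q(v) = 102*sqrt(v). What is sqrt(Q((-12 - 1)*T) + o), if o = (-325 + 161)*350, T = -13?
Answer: 23*I*sqrt(106) ≈ 236.8*I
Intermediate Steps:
o = -57400 (o = -164*350 = -57400)
sqrt(Q((-12 - 1)*T) + o) = sqrt(102*sqrt((-12 - 1)*(-13)) - 57400) = sqrt(102*sqrt(-13*(-13)) - 57400) = sqrt(102*sqrt(169) - 57400) = sqrt(102*13 - 57400) = sqrt(1326 - 57400) = sqrt(-56074) = 23*I*sqrt(106)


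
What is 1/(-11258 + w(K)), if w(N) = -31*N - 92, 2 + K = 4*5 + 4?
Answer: -1/12032 ≈ -8.3112e-5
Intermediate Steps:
K = 22 (K = -2 + (4*5 + 4) = -2 + (20 + 4) = -2 + 24 = 22)
w(N) = -92 - 31*N
1/(-11258 + w(K)) = 1/(-11258 + (-92 - 31*22)) = 1/(-11258 + (-92 - 682)) = 1/(-11258 - 774) = 1/(-12032) = -1/12032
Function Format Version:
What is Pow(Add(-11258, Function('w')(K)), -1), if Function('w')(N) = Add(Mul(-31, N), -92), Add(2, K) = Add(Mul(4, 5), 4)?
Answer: Rational(-1, 12032) ≈ -8.3112e-5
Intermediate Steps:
K = 22 (K = Add(-2, Add(Mul(4, 5), 4)) = Add(-2, Add(20, 4)) = Add(-2, 24) = 22)
Function('w')(N) = Add(-92, Mul(-31, N))
Pow(Add(-11258, Function('w')(K)), -1) = Pow(Add(-11258, Add(-92, Mul(-31, 22))), -1) = Pow(Add(-11258, Add(-92, -682)), -1) = Pow(Add(-11258, -774), -1) = Pow(-12032, -1) = Rational(-1, 12032)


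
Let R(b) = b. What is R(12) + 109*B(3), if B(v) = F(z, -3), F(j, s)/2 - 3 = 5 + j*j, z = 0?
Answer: 1756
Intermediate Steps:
F(j, s) = 16 + 2*j**2 (F(j, s) = 6 + 2*(5 + j*j) = 6 + 2*(5 + j**2) = 6 + (10 + 2*j**2) = 16 + 2*j**2)
B(v) = 16 (B(v) = 16 + 2*0**2 = 16 + 2*0 = 16 + 0 = 16)
R(12) + 109*B(3) = 12 + 109*16 = 12 + 1744 = 1756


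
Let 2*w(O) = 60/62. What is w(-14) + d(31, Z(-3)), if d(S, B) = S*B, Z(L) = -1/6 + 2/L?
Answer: -4715/186 ≈ -25.349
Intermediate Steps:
w(O) = 15/31 (w(O) = (60/62)/2 = (60*(1/62))/2 = (½)*(30/31) = 15/31)
Z(L) = -⅙ + 2/L (Z(L) = -1*⅙ + 2/L = -⅙ + 2/L)
d(S, B) = B*S
w(-14) + d(31, Z(-3)) = 15/31 + ((⅙)*(12 - 1*(-3))/(-3))*31 = 15/31 + ((⅙)*(-⅓)*(12 + 3))*31 = 15/31 + ((⅙)*(-⅓)*15)*31 = 15/31 - ⅚*31 = 15/31 - 155/6 = -4715/186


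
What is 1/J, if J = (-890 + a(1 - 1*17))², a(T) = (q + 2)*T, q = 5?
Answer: 1/1004004 ≈ 9.9601e-7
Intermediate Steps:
a(T) = 7*T (a(T) = (5 + 2)*T = 7*T)
J = 1004004 (J = (-890 + 7*(1 - 1*17))² = (-890 + 7*(1 - 17))² = (-890 + 7*(-16))² = (-890 - 112)² = (-1002)² = 1004004)
1/J = 1/1004004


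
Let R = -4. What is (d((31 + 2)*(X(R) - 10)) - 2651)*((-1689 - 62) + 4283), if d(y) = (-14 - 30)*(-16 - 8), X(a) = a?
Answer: -4038540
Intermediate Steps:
d(y) = 1056 (d(y) = -44*(-24) = 1056)
(d((31 + 2)*(X(R) - 10)) - 2651)*((-1689 - 62) + 4283) = (1056 - 2651)*((-1689 - 62) + 4283) = -1595*(-1751 + 4283) = -1595*2532 = -4038540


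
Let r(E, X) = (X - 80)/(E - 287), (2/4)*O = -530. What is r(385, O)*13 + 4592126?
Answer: 225006764/49 ≈ 4.5920e+6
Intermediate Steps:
O = -1060 (O = 2*(-530) = -1060)
r(E, X) = (-80 + X)/(-287 + E)
r(385, O)*13 + 4592126 = ((-80 - 1060)/(-287 + 385))*13 + 4592126 = (-1140/98)*13 + 4592126 = ((1/98)*(-1140))*13 + 4592126 = -570/49*13 + 4592126 = -7410/49 + 4592126 = 225006764/49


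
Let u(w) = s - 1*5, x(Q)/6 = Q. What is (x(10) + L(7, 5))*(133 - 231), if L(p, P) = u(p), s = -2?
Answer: -5194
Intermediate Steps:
x(Q) = 6*Q
u(w) = -7 (u(w) = -2 - 1*5 = -2 - 5 = -7)
L(p, P) = -7
(x(10) + L(7, 5))*(133 - 231) = (6*10 - 7)*(133 - 231) = (60 - 7)*(-98) = 53*(-98) = -5194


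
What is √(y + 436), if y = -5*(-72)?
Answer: 2*√199 ≈ 28.213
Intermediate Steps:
y = 360
√(y + 436) = √(360 + 436) = √796 = 2*√199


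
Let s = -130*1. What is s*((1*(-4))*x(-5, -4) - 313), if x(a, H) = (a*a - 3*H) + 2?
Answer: 60970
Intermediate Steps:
s = -130
x(a, H) = 2 + a² - 3*H (x(a, H) = (a² - 3*H) + 2 = 2 + a² - 3*H)
s*((1*(-4))*x(-5, -4) - 313) = -130*((1*(-4))*(2 + (-5)² - 3*(-4)) - 313) = -130*(-4*(2 + 25 + 12) - 313) = -130*(-4*39 - 313) = -130*(-156 - 313) = -130*(-469) = 60970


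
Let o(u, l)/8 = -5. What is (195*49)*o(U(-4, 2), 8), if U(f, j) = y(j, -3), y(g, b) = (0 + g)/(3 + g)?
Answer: -382200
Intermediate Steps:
y(g, b) = g/(3 + g)
U(f, j) = j/(3 + j)
o(u, l) = -40 (o(u, l) = 8*(-5) = -40)
(195*49)*o(U(-4, 2), 8) = (195*49)*(-40) = 9555*(-40) = -382200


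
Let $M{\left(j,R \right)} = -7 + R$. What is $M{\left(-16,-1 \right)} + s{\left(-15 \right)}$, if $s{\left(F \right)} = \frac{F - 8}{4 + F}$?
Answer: $- \frac{65}{11} \approx -5.9091$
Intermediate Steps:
$s{\left(F \right)} = \frac{-8 + F}{4 + F}$
$M{\left(-16,-1 \right)} + s{\left(-15 \right)} = \left(-7 - 1\right) + \frac{-8 - 15}{4 - 15} = -8 + \frac{1}{-11} \left(-23\right) = -8 - - \frac{23}{11} = -8 + \frac{23}{11} = - \frac{65}{11}$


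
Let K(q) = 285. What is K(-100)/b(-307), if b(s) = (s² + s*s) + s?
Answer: 285/188191 ≈ 0.0015144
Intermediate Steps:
b(s) = s + 2*s² (b(s) = (s² + s²) + s = 2*s² + s = s + 2*s²)
K(-100)/b(-307) = 285/((-307*(1 + 2*(-307)))) = 285/((-307*(1 - 614))) = 285/((-307*(-613))) = 285/188191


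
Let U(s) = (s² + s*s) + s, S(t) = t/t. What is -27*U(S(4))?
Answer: -81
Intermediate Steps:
S(t) = 1
U(s) = s + 2*s² (U(s) = (s² + s²) + s = 2*s² + s = s + 2*s²)
-27*U(S(4)) = -27*(1 + 2*1) = -27*(1 + 2) = -27*3 = -81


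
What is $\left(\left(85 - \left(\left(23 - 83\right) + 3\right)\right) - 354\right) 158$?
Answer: $-33496$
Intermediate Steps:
$\left(\left(85 - \left(\left(23 - 83\right) + 3\right)\right) - 354\right) 158 = \left(\left(85 - \left(-60 + 3\right)\right) - 354\right) 158 = \left(\left(85 - -57\right) - 354\right) 158 = \left(\left(85 + 57\right) - 354\right) 158 = \left(142 - 354\right) 158 = \left(-212\right) 158 = -33496$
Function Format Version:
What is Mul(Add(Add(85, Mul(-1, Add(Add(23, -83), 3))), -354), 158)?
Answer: -33496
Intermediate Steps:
Mul(Add(Add(85, Mul(-1, Add(Add(23, -83), 3))), -354), 158) = Mul(Add(Add(85, Mul(-1, Add(-60, 3))), -354), 158) = Mul(Add(Add(85, Mul(-1, -57)), -354), 158) = Mul(Add(Add(85, 57), -354), 158) = Mul(Add(142, -354), 158) = Mul(-212, 158) = -33496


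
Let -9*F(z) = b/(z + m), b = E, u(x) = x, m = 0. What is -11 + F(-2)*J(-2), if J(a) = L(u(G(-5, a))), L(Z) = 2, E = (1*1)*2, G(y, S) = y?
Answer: -97/9 ≈ -10.778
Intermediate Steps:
E = 2 (E = 1*2 = 2)
b = 2
J(a) = 2
F(z) = -2/(9*z) (F(z) = -2/(9*(z + 0)) = -2/(9*z))
-11 + F(-2)*J(-2) = -11 - 2/9/(-2)*2 = -11 - 2/9*(-½)*2 = -11 + (⅑)*2 = -11 + 2/9 = -97/9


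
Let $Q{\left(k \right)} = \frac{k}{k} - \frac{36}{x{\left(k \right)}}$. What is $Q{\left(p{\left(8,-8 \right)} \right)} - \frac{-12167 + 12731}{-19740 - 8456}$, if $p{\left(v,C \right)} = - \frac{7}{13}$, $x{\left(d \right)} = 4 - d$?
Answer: $- \frac{2874722}{415891} \approx -6.9122$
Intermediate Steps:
$p{\left(v,C \right)} = - \frac{7}{13}$ ($p{\left(v,C \right)} = \left(-7\right) \frac{1}{13} = - \frac{7}{13}$)
$Q{\left(k \right)} = 1 - \frac{36}{4 - k}$ ($Q{\left(k \right)} = \frac{k}{k} - \frac{36}{4 - k} = 1 - \frac{36}{4 - k}$)
$Q{\left(p{\left(8,-8 \right)} \right)} - \frac{-12167 + 12731}{-19740 - 8456} = \frac{32 - \frac{7}{13}}{-4 - \frac{7}{13}} - \frac{-12167 + 12731}{-19740 - 8456} = \frac{1}{- \frac{59}{13}} \cdot \frac{409}{13} - \frac{564}{-28196} = \left(- \frac{13}{59}\right) \frac{409}{13} - 564 \left(- \frac{1}{28196}\right) = - \frac{409}{59} - - \frac{141}{7049} = - \frac{409}{59} + \frac{141}{7049} = - \frac{2874722}{415891}$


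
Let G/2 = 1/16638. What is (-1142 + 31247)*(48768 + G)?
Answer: 4071209464755/2773 ≈ 1.4682e+9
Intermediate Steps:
G = 1/8319 (G = 2/16638 = 2*(1/16638) = 1/8319 ≈ 0.00012021)
(-1142 + 31247)*(48768 + G) = (-1142 + 31247)*(48768 + 1/8319) = 30105*(405700993/8319) = 4071209464755/2773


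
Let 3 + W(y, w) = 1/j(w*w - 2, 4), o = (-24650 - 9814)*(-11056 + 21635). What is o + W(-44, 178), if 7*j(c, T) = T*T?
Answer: -5833514537/16 ≈ -3.6459e+8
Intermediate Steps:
j(c, T) = T**2/7 (j(c, T) = (T*T)/7 = T**2/7)
o = -364594656 (o = -34464*10579 = -364594656)
W(y, w) = -41/16 (W(y, w) = -3 + 1/((1/7)*4**2) = -3 + 1/((1/7)*16) = -3 + 1/(16/7) = -3 + 7/16 = -41/16)
o + W(-44, 178) = -364594656 - 41/16 = -5833514537/16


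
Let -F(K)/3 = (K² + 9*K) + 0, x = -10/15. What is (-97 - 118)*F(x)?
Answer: -10750/3 ≈ -3583.3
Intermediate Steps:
x = -⅔ (x = -10*1/15 = -⅔ ≈ -0.66667)
F(K) = -27*K - 3*K² (F(K) = -3*((K² + 9*K) + 0) = -3*(K² + 9*K) = -27*K - 3*K²)
(-97 - 118)*F(x) = (-97 - 118)*(-3*(-⅔)*(9 - ⅔)) = -(-645)*(-2)*25/(3*3) = -215*50/3 = -10750/3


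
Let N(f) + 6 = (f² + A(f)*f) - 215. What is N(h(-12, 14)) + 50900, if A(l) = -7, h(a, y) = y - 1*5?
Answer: 50697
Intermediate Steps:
h(a, y) = -5 + y (h(a, y) = y - 5 = -5 + y)
N(f) = -221 + f² - 7*f (N(f) = -6 + ((f² - 7*f) - 215) = -6 + (-215 + f² - 7*f) = -221 + f² - 7*f)
N(h(-12, 14)) + 50900 = (-221 + (-5 + 14)² - 7*(-5 + 14)) + 50900 = (-221 + 9² - 7*9) + 50900 = (-221 + 81 - 63) + 50900 = -203 + 50900 = 50697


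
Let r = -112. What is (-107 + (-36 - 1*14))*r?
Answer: 17584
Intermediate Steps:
(-107 + (-36 - 1*14))*r = (-107 + (-36 - 1*14))*(-112) = (-107 + (-36 - 14))*(-112) = (-107 - 50)*(-112) = -157*(-112) = 17584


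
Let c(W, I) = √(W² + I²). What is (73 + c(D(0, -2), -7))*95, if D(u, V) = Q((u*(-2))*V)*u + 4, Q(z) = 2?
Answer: 6935 + 95*√65 ≈ 7700.9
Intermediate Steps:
D(u, V) = 4 + 2*u (D(u, V) = 2*u + 4 = 4 + 2*u)
c(W, I) = √(I² + W²)
(73 + c(D(0, -2), -7))*95 = (73 + √((-7)² + (4 + 2*0)²))*95 = (73 + √(49 + (4 + 0)²))*95 = (73 + √(49 + 4²))*95 = (73 + √(49 + 16))*95 = (73 + √65)*95 = 6935 + 95*√65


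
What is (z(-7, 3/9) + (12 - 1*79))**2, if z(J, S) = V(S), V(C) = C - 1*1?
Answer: 41209/9 ≈ 4578.8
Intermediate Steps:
V(C) = -1 + C (V(C) = C - 1 = -1 + C)
z(J, S) = -1 + S
(z(-7, 3/9) + (12 - 1*79))**2 = ((-1 + 3/9) + (12 - 1*79))**2 = ((-1 + 3*(1/9)) + (12 - 79))**2 = ((-1 + 1/3) - 67)**2 = (-2/3 - 67)**2 = (-203/3)**2 = 41209/9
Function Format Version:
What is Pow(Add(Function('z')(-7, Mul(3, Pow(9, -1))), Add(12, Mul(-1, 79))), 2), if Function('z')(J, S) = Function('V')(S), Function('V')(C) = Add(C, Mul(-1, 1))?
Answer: Rational(41209, 9) ≈ 4578.8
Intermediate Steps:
Function('V')(C) = Add(-1, C) (Function('V')(C) = Add(C, -1) = Add(-1, C))
Function('z')(J, S) = Add(-1, S)
Pow(Add(Function('z')(-7, Mul(3, Pow(9, -1))), Add(12, Mul(-1, 79))), 2) = Pow(Add(Add(-1, Mul(3, Pow(9, -1))), Add(12, Mul(-1, 79))), 2) = Pow(Add(Add(-1, Mul(3, Rational(1, 9))), Add(12, -79)), 2) = Pow(Add(Add(-1, Rational(1, 3)), -67), 2) = Pow(Add(Rational(-2, 3), -67), 2) = Pow(Rational(-203, 3), 2) = Rational(41209, 9)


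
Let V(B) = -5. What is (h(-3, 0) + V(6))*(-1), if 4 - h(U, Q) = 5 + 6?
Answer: 12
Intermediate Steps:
h(U, Q) = -7 (h(U, Q) = 4 - (5 + 6) = 4 - 1*11 = 4 - 11 = -7)
(h(-3, 0) + V(6))*(-1) = (-7 - 5)*(-1) = -12*(-1) = 12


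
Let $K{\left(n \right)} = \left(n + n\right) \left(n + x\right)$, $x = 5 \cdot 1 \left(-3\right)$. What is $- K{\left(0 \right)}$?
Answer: $0$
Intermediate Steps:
$x = -15$ ($x = 5 \left(-3\right) = -15$)
$K{\left(n \right)} = 2 n \left(-15 + n\right)$ ($K{\left(n \right)} = \left(n + n\right) \left(n - 15\right) = 2 n \left(-15 + n\right)$)
$- K{\left(0 \right)} = - 2 \cdot 0 \left(-15 + 0\right) = - 2 \cdot 0 \left(-15\right) = \left(-1\right) 0 = 0$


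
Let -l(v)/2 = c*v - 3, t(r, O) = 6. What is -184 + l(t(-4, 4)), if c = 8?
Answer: -274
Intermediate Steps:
l(v) = 6 - 16*v (l(v) = -2*(8*v - 3) = -2*(-3 + 8*v) = 6 - 16*v)
-184 + l(t(-4, 4)) = -184 + (6 - 16*6) = -184 + (6 - 96) = -184 - 90 = -274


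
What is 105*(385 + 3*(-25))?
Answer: 32550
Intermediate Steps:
105*(385 + 3*(-25)) = 105*(385 - 75) = 105*310 = 32550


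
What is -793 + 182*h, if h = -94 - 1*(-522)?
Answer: 77103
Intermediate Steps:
h = 428 (h = -94 + 522 = 428)
-793 + 182*h = -793 + 182*428 = -793 + 77896 = 77103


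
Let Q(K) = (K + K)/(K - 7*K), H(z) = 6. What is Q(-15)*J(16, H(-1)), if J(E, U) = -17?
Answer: 17/3 ≈ 5.6667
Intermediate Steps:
Q(K) = -⅓ (Q(K) = (2*K)/((-6*K)) = (2*K)*(-1/(6*K)) = -⅓)
Q(-15)*J(16, H(-1)) = -⅓*(-17) = 17/3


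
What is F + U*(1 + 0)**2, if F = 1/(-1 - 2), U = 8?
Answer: 23/3 ≈ 7.6667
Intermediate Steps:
F = -1/3 (F = 1/(-3) = -1/3 ≈ -0.33333)
F + U*(1 + 0)**2 = -1/3 + 8*(1 + 0)**2 = -1/3 + 8*1**2 = -1/3 + 8*1 = -1/3 + 8 = 23/3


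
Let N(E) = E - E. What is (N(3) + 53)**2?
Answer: 2809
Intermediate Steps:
N(E) = 0
(N(3) + 53)**2 = (0 + 53)**2 = 53**2 = 2809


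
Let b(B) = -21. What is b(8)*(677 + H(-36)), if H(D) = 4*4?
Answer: -14553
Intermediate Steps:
H(D) = 16
b(8)*(677 + H(-36)) = -21*(677 + 16) = -21*693 = -14553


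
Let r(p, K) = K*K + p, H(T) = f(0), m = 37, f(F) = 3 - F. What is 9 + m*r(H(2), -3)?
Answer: 453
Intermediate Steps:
H(T) = 3 (H(T) = 3 - 1*0 = 3 + 0 = 3)
r(p, K) = p + K² (r(p, K) = K² + p = p + K²)
9 + m*r(H(2), -3) = 9 + 37*(3 + (-3)²) = 9 + 37*(3 + 9) = 9 + 37*12 = 9 + 444 = 453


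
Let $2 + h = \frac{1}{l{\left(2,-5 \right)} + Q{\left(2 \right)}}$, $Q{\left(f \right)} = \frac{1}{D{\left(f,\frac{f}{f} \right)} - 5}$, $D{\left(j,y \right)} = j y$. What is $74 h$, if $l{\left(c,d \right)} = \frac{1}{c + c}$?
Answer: $-1036$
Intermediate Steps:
$l{\left(c,d \right)} = \frac{1}{2 c}$
$Q{\left(f \right)} = \frac{1}{-5 + f}$ ($Q{\left(f \right)} = \frac{1}{f \frac{f}{f} - 5} = \frac{1}{f 1 - 5} = \frac{1}{f - 5} = \frac{1}{-5 + f}$)
$h = -14$ ($h = -2 + \frac{1}{\frac{1}{2 \cdot 2} + \frac{1}{-5 + 2}} = -2 + \frac{1}{\frac{1}{2} \cdot \frac{1}{2} + \frac{1}{-3}} = -2 + \frac{1}{\frac{1}{4} - \frac{1}{3}} = -2 + \frac{1}{- \frac{1}{12}} = -2 - 12 = -14$)
$74 h = 74 \left(-14\right) = -1036$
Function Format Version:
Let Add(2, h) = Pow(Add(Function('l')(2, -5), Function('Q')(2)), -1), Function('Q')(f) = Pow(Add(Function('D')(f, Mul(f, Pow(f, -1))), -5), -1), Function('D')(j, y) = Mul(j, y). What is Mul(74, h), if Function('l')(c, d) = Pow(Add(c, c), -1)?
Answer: -1036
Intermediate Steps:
Function('l')(c, d) = Mul(Rational(1, 2), Pow(c, -1)) (Function('l')(c, d) = Pow(Mul(2, c), -1) = Mul(Rational(1, 2), Pow(c, -1)))
Function('Q')(f) = Pow(Add(-5, f), -1) (Function('Q')(f) = Pow(Add(Mul(f, Mul(f, Pow(f, -1))), -5), -1) = Pow(Add(Mul(f, 1), -5), -1) = Pow(Add(f, -5), -1) = Pow(Add(-5, f), -1))
h = -14 (h = Add(-2, Pow(Add(Mul(Rational(1, 2), Pow(2, -1)), Pow(Add(-5, 2), -1)), -1)) = Add(-2, Pow(Add(Mul(Rational(1, 2), Rational(1, 2)), Pow(-3, -1)), -1)) = Add(-2, Pow(Add(Rational(1, 4), Rational(-1, 3)), -1)) = Add(-2, Pow(Rational(-1, 12), -1)) = Add(-2, -12) = -14)
Mul(74, h) = Mul(74, -14) = -1036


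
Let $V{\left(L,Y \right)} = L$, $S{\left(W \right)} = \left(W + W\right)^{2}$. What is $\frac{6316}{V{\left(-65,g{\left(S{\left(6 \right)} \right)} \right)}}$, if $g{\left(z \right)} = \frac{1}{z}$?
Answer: $- \frac{6316}{65} \approx -97.169$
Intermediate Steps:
$S{\left(W \right)} = 4 W^{2}$ ($S{\left(W \right)} = \left(2 W\right)^{2} = 4 W^{2}$)
$\frac{6316}{V{\left(-65,g{\left(S{\left(6 \right)} \right)} \right)}} = \frac{6316}{-65} = 6316 \left(- \frac{1}{65}\right) = - \frac{6316}{65}$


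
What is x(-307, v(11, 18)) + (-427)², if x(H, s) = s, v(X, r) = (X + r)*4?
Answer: 182445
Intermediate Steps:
v(X, r) = 4*X + 4*r
x(-307, v(11, 18)) + (-427)² = (4*11 + 4*18) + (-427)² = (44 + 72) + 182329 = 116 + 182329 = 182445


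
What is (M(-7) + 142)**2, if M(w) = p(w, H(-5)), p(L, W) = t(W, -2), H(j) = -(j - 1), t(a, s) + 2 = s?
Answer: 19044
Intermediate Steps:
t(a, s) = -2 + s
H(j) = 1 - j (H(j) = -(-1 + j) = 1 - j)
p(L, W) = -4 (p(L, W) = -2 - 2 = -4)
M(w) = -4
(M(-7) + 142)**2 = (-4 + 142)**2 = 138**2 = 19044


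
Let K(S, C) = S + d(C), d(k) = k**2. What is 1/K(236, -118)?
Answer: 1/14160 ≈ 7.0621e-5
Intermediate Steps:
K(S, C) = S + C**2
1/K(236, -118) = 1/(236 + (-118)**2) = 1/(236 + 13924) = 1/14160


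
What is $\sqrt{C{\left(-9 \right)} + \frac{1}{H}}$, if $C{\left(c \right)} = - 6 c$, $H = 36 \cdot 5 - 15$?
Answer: $\frac{\sqrt{1470315}}{165} \approx 7.3489$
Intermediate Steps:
$H = 165$ ($H = 180 - 15 = 165$)
$\sqrt{C{\left(-9 \right)} + \frac{1}{H}} = \sqrt{\left(-6\right) \left(-9\right) + \frac{1}{165}} = \sqrt{54 + \frac{1}{165}} = \sqrt{\frac{8911}{165}} = \frac{\sqrt{1470315}}{165}$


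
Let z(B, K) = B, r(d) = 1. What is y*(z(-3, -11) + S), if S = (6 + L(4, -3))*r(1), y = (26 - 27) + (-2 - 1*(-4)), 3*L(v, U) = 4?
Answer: 13/3 ≈ 4.3333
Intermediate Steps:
L(v, U) = 4/3 (L(v, U) = (⅓)*4 = 4/3)
y = 1 (y = -1 + (-2 + 4) = -1 + 2 = 1)
S = 22/3 (S = (6 + 4/3)*1 = (22/3)*1 = 22/3 ≈ 7.3333)
y*(z(-3, -11) + S) = 1*(-3 + 22/3) = 1*(13/3) = 13/3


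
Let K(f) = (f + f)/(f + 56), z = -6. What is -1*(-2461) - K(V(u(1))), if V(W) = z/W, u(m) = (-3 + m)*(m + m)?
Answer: 283009/115 ≈ 2460.9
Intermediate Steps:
u(m) = 2*m*(-3 + m) (u(m) = (-3 + m)*(2*m) = 2*m*(-3 + m))
V(W) = -6/W
K(f) = 2*f/(56 + f) (K(f) = (2*f)/(56 + f) = 2*f/(56 + f))
-1*(-2461) - K(V(u(1))) = -1*(-2461) - 2*(-6*1/(2*(-3 + 1)))/(56 - 6*1/(2*(-3 + 1))) = 2461 - 2*(-6/(2*1*(-2)))/(56 - 6/(2*1*(-2))) = 2461 - 2*(-6/(-4))/(56 - 6/(-4)) = 2461 - 2*(-6*(-¼))/(56 - 6*(-¼)) = 2461 - 2*3/(2*(56 + 3/2)) = 2461 - 2*3/(2*115/2) = 2461 - 2*3*2/(2*115) = 2461 - 1*6/115 = 2461 - 6/115 = 283009/115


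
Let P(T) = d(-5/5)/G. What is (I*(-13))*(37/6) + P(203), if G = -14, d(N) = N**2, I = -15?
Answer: 8417/7 ≈ 1202.4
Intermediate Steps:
P(T) = -1/14 (P(T) = (-5/5)**2/(-14) = (-5*1/5)**2*(-1/14) = (-1)**2*(-1/14) = 1*(-1/14) = -1/14)
(I*(-13))*(37/6) + P(203) = (-15*(-13))*(37/6) - 1/14 = 195*(37*(1/6)) - 1/14 = 195*(37/6) - 1/14 = 2405/2 - 1/14 = 8417/7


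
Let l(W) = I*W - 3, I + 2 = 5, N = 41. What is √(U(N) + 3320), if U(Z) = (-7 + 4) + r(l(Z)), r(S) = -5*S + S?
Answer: √2837 ≈ 53.263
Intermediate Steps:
I = 3 (I = -2 + 5 = 3)
l(W) = -3 + 3*W (l(W) = 3*W - 3 = -3 + 3*W)
r(S) = -4*S
U(Z) = 9 - 12*Z (U(Z) = (-7 + 4) - 4*(-3 + 3*Z) = -3 + (12 - 12*Z) = 9 - 12*Z)
√(U(N) + 3320) = √((9 - 12*41) + 3320) = √((9 - 492) + 3320) = √(-483 + 3320) = √2837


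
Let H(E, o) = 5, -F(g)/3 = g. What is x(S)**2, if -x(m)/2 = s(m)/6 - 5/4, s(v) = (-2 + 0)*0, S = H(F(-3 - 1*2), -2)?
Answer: 25/4 ≈ 6.2500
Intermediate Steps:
F(g) = -3*g
S = 5
s(v) = 0 (s(v) = -2*0 = 0)
x(m) = 5/2 (x(m) = -2*(0/6 - 5/4) = -2*(0*(1/6) - 5*1/4) = -2*(0 - 5/4) = -2*(-5/4) = 5/2)
x(S)**2 = (5/2)**2 = 25/4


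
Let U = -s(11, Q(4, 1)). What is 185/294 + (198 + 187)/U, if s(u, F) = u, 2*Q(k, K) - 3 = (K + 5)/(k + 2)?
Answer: -10105/294 ≈ -34.371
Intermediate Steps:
Q(k, K) = 3/2 + (5 + K)/(2*(2 + k)) (Q(k, K) = 3/2 + ((K + 5)/(k + 2))/2 = 3/2 + ((5 + K)/(2 + k))/2 = 3/2 + (5 + K)/(2*(2 + k)))
U = -11 (U = -1*11 = -11)
185/294 + (198 + 187)/U = 185/294 + (198 + 187)/(-11) = 185*(1/294) + 385*(-1/11) = 185/294 - 35 = -10105/294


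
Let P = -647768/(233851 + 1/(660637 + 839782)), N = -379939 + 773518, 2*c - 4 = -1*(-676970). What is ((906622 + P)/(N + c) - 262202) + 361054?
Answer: 6347941758346632783497/64215819922288905 ≈ 98853.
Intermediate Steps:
c = 338487 (c = 2 + (-1*(-676970))/2 = 2 + (½)*676970 = 2 + 338485 = 338487)
N = 393579
P = -485961707396/175437241785 (P = -647768/(233851 + 1/1500419) = -647768/350874483570/1500419 = -647768*1500419/350874483570 = -485961707396/175437241785 ≈ -2.7700)
((906622 + P)/(N + c) - 262202) + 361054 = ((906622 - 485961707396/175437241785)/(393579 + 338487) - 262202) + 361054 = ((159054777059892874/175437241785)/732066 - 262202) + 361054 = ((159054777059892874/175437241785)*(1/732066) - 262202) + 361054 = (79527388529946437/64215819922288905 - 262202) + 361054 = -16837436887875465522373/64215819922288905 + 361054 = 6347941758346632783497/64215819922288905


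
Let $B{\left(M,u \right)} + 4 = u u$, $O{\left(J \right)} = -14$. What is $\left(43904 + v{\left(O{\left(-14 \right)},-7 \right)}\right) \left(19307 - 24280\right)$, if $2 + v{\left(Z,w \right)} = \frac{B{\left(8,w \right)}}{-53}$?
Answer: $- \frac{11570982453}{53} \approx -2.1832 \cdot 10^{8}$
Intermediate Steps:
$B{\left(M,u \right)} = -4 + u^{2}$ ($B{\left(M,u \right)} = -4 + u u = -4 + u^{2}$)
$v{\left(Z,w \right)} = - \frac{102}{53} - \frac{w^{2}}{53}$ ($v{\left(Z,w \right)} = -2 + \frac{-4 + w^{2}}{-53} = -2 + \left(-4 + w^{2}\right) \left(- \frac{1}{53}\right) = -2 - \left(- \frac{4}{53} + \frac{w^{2}}{53}\right) = - \frac{102}{53} - \frac{w^{2}}{53}$)
$\left(43904 + v{\left(O{\left(-14 \right)},-7 \right)}\right) \left(19307 - 24280\right) = \left(43904 - \left(\frac{102}{53} + \frac{\left(-7\right)^{2}}{53}\right)\right) \left(19307 - 24280\right) = \left(43904 - \frac{151}{53}\right) \left(-4973\right) = \frac{2326761}{53} \left(-4973\right) = - \frac{11570982453}{53}$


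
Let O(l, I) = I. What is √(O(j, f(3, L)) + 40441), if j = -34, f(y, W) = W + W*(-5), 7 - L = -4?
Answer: √40397 ≈ 200.99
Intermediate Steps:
L = 11 (L = 7 - 1*(-4) = 7 + 4 = 11)
f(y, W) = -4*W (f(y, W) = W - 5*W = -4*W)
√(O(j, f(3, L)) + 40441) = √(-4*11 + 40441) = √(-44 + 40441) = √40397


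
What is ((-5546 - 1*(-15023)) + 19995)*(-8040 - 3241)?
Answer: -332473632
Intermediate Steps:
((-5546 - 1*(-15023)) + 19995)*(-8040 - 3241) = ((-5546 + 15023) + 19995)*(-11281) = (9477 + 19995)*(-11281) = 29472*(-11281) = -332473632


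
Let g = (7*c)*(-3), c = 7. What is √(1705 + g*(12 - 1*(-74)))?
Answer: I*√10937 ≈ 104.58*I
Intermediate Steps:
g = -147 (g = (7*7)*(-3) = 49*(-3) = -147)
√(1705 + g*(12 - 1*(-74))) = √(1705 - 147*(12 - 1*(-74))) = √(1705 - 147*(12 + 74)) = √(1705 - 147*86) = √(1705 - 12642) = √(-10937) = I*√10937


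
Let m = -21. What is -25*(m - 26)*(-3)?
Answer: -3525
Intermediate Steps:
-25*(m - 26)*(-3) = -25*(-21 - 26)*(-3) = -25*(-47)*(-3) = 1175*(-3) = -3525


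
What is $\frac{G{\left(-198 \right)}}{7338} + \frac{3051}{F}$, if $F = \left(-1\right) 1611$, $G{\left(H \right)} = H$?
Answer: $- \frac{420504}{218917} \approx -1.9208$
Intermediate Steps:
$F = -1611$
$\frac{G{\left(-198 \right)}}{7338} + \frac{3051}{F} = - \frac{198}{7338} + \frac{3051}{-1611} = \left(-198\right) \frac{1}{7338} + 3051 \left(- \frac{1}{1611}\right) = - \frac{33}{1223} - \frac{339}{179} = - \frac{420504}{218917}$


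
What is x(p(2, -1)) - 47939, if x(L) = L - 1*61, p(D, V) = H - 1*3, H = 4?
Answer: -47999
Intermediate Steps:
p(D, V) = 1 (p(D, V) = 4 - 1*3 = 4 - 3 = 1)
x(L) = -61 + L (x(L) = L - 61 = -61 + L)
x(p(2, -1)) - 47939 = (-61 + 1) - 47939 = -60 - 47939 = -47999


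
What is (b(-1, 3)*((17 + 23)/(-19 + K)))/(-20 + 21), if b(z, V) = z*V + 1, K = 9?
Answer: 8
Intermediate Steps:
b(z, V) = 1 + V*z (b(z, V) = V*z + 1 = 1 + V*z)
(b(-1, 3)*((17 + 23)/(-19 + K)))/(-20 + 21) = ((1 + 3*(-1))*((17 + 23)/(-19 + 9)))/(-20 + 21) = ((1 - 3)*(40/(-10)))/1 = -80*(-1)/10*1 = -2*(-4)*1 = 8*1 = 8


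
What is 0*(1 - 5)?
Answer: 0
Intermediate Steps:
0*(1 - 5) = 0*(-4) = 0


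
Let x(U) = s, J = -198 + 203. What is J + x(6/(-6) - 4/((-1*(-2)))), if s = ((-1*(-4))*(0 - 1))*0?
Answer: 5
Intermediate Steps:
J = 5
s = 0 (s = (4*(-1))*0 = -4*0 = 0)
x(U) = 0
J + x(6/(-6) - 4/((-1*(-2)))) = 5 + 0 = 5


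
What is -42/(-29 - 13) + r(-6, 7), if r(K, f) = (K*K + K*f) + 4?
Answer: -1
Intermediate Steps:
r(K, f) = 4 + K**2 + K*f (r(K, f) = (K**2 + K*f) + 4 = 4 + K**2 + K*f)
-42/(-29 - 13) + r(-6, 7) = -42/(-29 - 13) + (4 + (-6)**2 - 6*7) = -42/(-42) + (4 + 36 - 42) = -42*(-1/42) - 2 = 1 - 2 = -1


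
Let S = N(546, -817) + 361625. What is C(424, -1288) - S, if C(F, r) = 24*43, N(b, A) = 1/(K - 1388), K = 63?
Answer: -477785724/1325 ≈ -3.6059e+5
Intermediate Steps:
N(b, A) = -1/1325 (N(b, A) = 1/(63 - 1388) = 1/(-1325) = -1/1325)
C(F, r) = 1032
S = 479153124/1325 (S = -1/1325 + 361625 = 479153124/1325 ≈ 3.6163e+5)
C(424, -1288) - S = 1032 - 1*479153124/1325 = 1032 - 479153124/1325 = -477785724/1325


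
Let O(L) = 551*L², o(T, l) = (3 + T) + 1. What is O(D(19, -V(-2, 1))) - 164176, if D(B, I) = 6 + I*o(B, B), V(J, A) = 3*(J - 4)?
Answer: 97032224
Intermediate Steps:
o(T, l) = 4 + T
V(J, A) = -12 + 3*J (V(J, A) = 3*(-4 + J) = -12 + 3*J)
D(B, I) = 6 + I*(4 + B)
O(D(19, -V(-2, 1))) - 164176 = 551*(6 + (-(-12 + 3*(-2)))*(4 + 19))² - 164176 = 551*(6 - (-12 - 6)*23)² - 164176 = 551*(6 - 1*(-18)*23)² - 164176 = 551*(6 + 18*23)² - 164176 = 551*(6 + 414)² - 164176 = 551*420² - 164176 = 551*176400 - 164176 = 97196400 - 164176 = 97032224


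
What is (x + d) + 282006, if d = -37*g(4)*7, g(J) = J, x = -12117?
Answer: 268853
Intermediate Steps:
d = -1036 (d = -37*4*7 = -148*7 = -1036)
(x + d) + 282006 = (-12117 - 1036) + 282006 = -13153 + 282006 = 268853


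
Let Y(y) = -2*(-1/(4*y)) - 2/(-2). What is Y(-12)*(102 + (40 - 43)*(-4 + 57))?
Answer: -437/8 ≈ -54.625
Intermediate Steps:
Y(y) = 1 + 1/(2*y) (Y(y) = -(-1)/(2*y) - 2*(-1/2) = 1/(2*y) + 1 = 1 + 1/(2*y))
Y(-12)*(102 + (40 - 43)*(-4 + 57)) = ((1/2 - 12)/(-12))*(102 + (40 - 43)*(-4 + 57)) = (-1/12*(-23/2))*(102 - 3*53) = 23*(102 - 159)/24 = (23/24)*(-57) = -437/8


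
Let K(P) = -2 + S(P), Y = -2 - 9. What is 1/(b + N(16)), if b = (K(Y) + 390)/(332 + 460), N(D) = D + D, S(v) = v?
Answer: 792/25721 ≈ 0.030792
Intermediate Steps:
N(D) = 2*D
Y = -11
K(P) = -2 + P
b = 377/792 (b = ((-2 - 11) + 390)/(332 + 460) = (-13 + 390)/792 = 377*(1/792) = 377/792 ≈ 0.47601)
1/(b + N(16)) = 1/(377/792 + 2*16) = 1/(377/792 + 32) = 1/(25721/792) = 792/25721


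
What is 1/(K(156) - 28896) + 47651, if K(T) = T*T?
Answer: 217288559/4560 ≈ 47651.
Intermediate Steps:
K(T) = T²
1/(K(156) - 28896) + 47651 = 1/(156² - 28896) + 47651 = 1/(24336 - 28896) + 47651 = 1/(-4560) + 47651 = -1/4560 + 47651 = 217288559/4560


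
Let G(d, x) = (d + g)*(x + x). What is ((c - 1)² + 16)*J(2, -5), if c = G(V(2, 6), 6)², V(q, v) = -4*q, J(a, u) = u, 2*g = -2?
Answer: -680127925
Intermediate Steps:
g = -1 (g = (½)*(-2) = -1)
G(d, x) = 2*x*(-1 + d) (G(d, x) = (d - 1)*(x + x) = (-1 + d)*(2*x) = 2*x*(-1 + d))
c = 11664 (c = (2*6*(-1 - 4*2))² = (2*6*(-1 - 8))² = (2*6*(-9))² = (-108)² = 11664)
((c - 1)² + 16)*J(2, -5) = ((11664 - 1)² + 16)*(-5) = (11663² + 16)*(-5) = (136025569 + 16)*(-5) = 136025585*(-5) = -680127925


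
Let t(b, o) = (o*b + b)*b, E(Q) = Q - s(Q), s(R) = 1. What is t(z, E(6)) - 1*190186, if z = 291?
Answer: 317900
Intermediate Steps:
E(Q) = -1 + Q (E(Q) = Q - 1*1 = Q - 1 = -1 + Q)
t(b, o) = b*(b + b*o) (t(b, o) = (b*o + b)*b = (b + b*o)*b = b*(b + b*o))
t(z, E(6)) - 1*190186 = 291²*(1 + (-1 + 6)) - 1*190186 = 84681*(1 + 5) - 190186 = 84681*6 - 190186 = 508086 - 190186 = 317900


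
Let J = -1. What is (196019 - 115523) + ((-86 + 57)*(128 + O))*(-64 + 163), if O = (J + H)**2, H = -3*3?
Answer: -574092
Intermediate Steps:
H = -9
O = 100 (O = (-1 - 9)**2 = (-10)**2 = 100)
(196019 - 115523) + ((-86 + 57)*(128 + O))*(-64 + 163) = (196019 - 115523) + ((-86 + 57)*(128 + 100))*(-64 + 163) = 80496 - 29*228*99 = 80496 - 6612*99 = 80496 - 654588 = -574092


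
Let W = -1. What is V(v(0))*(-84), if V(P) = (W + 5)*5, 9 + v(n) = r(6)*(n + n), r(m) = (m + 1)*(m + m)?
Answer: -1680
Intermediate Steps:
r(m) = 2*m*(1 + m) (r(m) = (1 + m)*(2*m) = 2*m*(1 + m))
v(n) = -9 + 168*n (v(n) = -9 + (2*6*(1 + 6))*(n + n) = -9 + (2*6*7)*(2*n) = -9 + 84*(2*n) = -9 + 168*n)
V(P) = 20 (V(P) = (-1 + 5)*5 = 4*5 = 20)
V(v(0))*(-84) = 20*(-84) = -1680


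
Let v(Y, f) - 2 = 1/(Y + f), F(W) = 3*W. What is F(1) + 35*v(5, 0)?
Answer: 80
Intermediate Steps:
v(Y, f) = 2 + 1/(Y + f)
F(1) + 35*v(5, 0) = 3*1 + 35*((1 + 2*5 + 2*0)/(5 + 0)) = 3 + 35*((1 + 10 + 0)/5) = 3 + 35*((⅕)*11) = 3 + 35*(11/5) = 3 + 77 = 80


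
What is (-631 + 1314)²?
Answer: 466489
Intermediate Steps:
(-631 + 1314)² = 683² = 466489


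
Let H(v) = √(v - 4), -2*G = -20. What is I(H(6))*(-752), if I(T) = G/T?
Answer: -3760*√2 ≈ -5317.4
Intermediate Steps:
G = 10 (G = -½*(-20) = 10)
H(v) = √(-4 + v)
I(T) = 10/T
I(H(6))*(-752) = (10/(√(-4 + 6)))*(-752) = (10/(√2))*(-752) = (10*(√2/2))*(-752) = (5*√2)*(-752) = -3760*√2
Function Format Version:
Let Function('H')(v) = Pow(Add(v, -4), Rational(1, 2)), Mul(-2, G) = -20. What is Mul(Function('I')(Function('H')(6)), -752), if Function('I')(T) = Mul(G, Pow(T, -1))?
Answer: Mul(-3760, Pow(2, Rational(1, 2))) ≈ -5317.4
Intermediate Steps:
G = 10 (G = Mul(Rational(-1, 2), -20) = 10)
Function('H')(v) = Pow(Add(-4, v), Rational(1, 2))
Function('I')(T) = Mul(10, Pow(T, -1))
Mul(Function('I')(Function('H')(6)), -752) = Mul(Mul(10, Pow(Pow(Add(-4, 6), Rational(1, 2)), -1)), -752) = Mul(Mul(10, Pow(Pow(2, Rational(1, 2)), -1)), -752) = Mul(Mul(10, Mul(Rational(1, 2), Pow(2, Rational(1, 2)))), -752) = Mul(Mul(5, Pow(2, Rational(1, 2))), -752) = Mul(-3760, Pow(2, Rational(1, 2)))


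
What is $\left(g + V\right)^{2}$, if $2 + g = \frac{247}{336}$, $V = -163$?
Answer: $\frac{3046267249}{112896} \approx 26983.0$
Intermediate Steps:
$g = - \frac{425}{336}$ ($g = -2 + \frac{247}{336} = - \frac{425}{336} \approx -1.2649$)
$\left(g + V\right)^{2} = \left(- \frac{425}{336} - 163\right)^{2} = \left(- \frac{55193}{336}\right)^{2} = \frac{3046267249}{112896}$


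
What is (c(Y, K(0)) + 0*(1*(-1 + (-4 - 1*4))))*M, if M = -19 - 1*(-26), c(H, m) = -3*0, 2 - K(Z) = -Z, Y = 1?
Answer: 0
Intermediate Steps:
K(Z) = 2 + Z (K(Z) = 2 - (-1)*Z = 2 + Z)
c(H, m) = 0
M = 7 (M = -19 + 26 = 7)
(c(Y, K(0)) + 0*(1*(-1 + (-4 - 1*4))))*M = (0 + 0*(1*(-1 + (-4 - 1*4))))*7 = (0 + 0*(1*(-1 + (-4 - 4))))*7 = (0 + 0*(1*(-1 - 8)))*7 = (0 + 0*(1*(-9)))*7 = (0 + 0*(-9))*7 = (0 + 0)*7 = 0*7 = 0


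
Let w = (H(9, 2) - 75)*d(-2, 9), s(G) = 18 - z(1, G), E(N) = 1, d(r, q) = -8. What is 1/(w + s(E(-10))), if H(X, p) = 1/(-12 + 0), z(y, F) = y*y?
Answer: 3/1853 ≈ 0.0016190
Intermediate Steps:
z(y, F) = y²
H(X, p) = -1/12 (H(X, p) = 1/(-12) = -1/12)
s(G) = 17 (s(G) = 18 - 1*1² = 18 - 1*1 = 18 - 1 = 17)
w = 1802/3 (w = (-1/12 - 75)*(-8) = -901/12*(-8) = 1802/3 ≈ 600.67)
1/(w + s(E(-10))) = 1/(1802/3 + 17) = 1/(1853/3) = 3/1853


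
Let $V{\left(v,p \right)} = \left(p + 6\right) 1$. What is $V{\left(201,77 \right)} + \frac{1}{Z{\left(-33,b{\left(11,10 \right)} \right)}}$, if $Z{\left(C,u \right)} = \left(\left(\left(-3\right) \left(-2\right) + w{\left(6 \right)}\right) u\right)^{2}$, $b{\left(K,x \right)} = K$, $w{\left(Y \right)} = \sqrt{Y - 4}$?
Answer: $\frac{5804873}{69938} - \frac{3 \sqrt{2}}{34969} \approx 83.0$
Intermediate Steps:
$w{\left(Y \right)} = \sqrt{-4 + Y}$
$Z{\left(C,u \right)} = u^{2} \left(6 + \sqrt{2}\right)^{2}$ ($Z{\left(C,u \right)} = \left(\left(\left(-3\right) \left(-2\right) + \sqrt{-4 + 6}\right) u\right)^{2} = \left(\left(6 + \sqrt{2}\right) u\right)^{2} = \left(u \left(6 + \sqrt{2}\right)\right)^{2} = u^{2} \left(6 + \sqrt{2}\right)^{2}$)
$V{\left(v,p \right)} = 6 + p$ ($V{\left(v,p \right)} = \left(6 + p\right) 1 = 6 + p$)
$V{\left(201,77 \right)} + \frac{1}{Z{\left(-33,b{\left(11,10 \right)} \right)}} = \left(6 + 77\right) + \frac{1}{11^{2} \left(6 + \sqrt{2}\right)^{2}} = 83 + \frac{1}{121 \left(6 + \sqrt{2}\right)^{2}}$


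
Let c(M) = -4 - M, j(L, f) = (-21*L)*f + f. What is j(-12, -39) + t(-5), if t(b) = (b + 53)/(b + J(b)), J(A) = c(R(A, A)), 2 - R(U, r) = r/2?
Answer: -88835/9 ≈ -9870.6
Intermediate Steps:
j(L, f) = f - 21*L*f (j(L, f) = -21*L*f + f = f - 21*L*f)
R(U, r) = 2 - r/2
J(A) = -6 + A/2 (J(A) = -4 - (2 - A/2) = -4 + (-2 + A/2) = -6 + A/2)
t(b) = (53 + b)/(-6 + 3*b/2) (t(b) = (b + 53)/(b + (-6 + b/2)) = (53 + b)/(-6 + 3*b/2))
j(-12, -39) + t(-5) = -39*(1 - 21*(-12)) + 2*(53 - 5)/(3*(-4 - 5)) = -39*(1 + 252) + (⅔)*48/(-9) = -39*253 + (⅔)*(-⅑)*48 = -9867 - 32/9 = -88835/9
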